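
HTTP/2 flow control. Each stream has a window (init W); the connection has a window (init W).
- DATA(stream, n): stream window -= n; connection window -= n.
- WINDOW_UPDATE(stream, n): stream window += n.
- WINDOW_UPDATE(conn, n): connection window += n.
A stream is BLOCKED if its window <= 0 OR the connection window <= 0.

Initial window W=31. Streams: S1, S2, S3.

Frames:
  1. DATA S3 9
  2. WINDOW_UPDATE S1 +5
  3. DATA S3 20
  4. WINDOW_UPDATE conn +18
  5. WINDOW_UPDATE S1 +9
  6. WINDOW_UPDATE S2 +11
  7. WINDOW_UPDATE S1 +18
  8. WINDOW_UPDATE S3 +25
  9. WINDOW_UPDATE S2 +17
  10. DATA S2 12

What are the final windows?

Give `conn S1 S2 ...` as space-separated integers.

Op 1: conn=22 S1=31 S2=31 S3=22 blocked=[]
Op 2: conn=22 S1=36 S2=31 S3=22 blocked=[]
Op 3: conn=2 S1=36 S2=31 S3=2 blocked=[]
Op 4: conn=20 S1=36 S2=31 S3=2 blocked=[]
Op 5: conn=20 S1=45 S2=31 S3=2 blocked=[]
Op 6: conn=20 S1=45 S2=42 S3=2 blocked=[]
Op 7: conn=20 S1=63 S2=42 S3=2 blocked=[]
Op 8: conn=20 S1=63 S2=42 S3=27 blocked=[]
Op 9: conn=20 S1=63 S2=59 S3=27 blocked=[]
Op 10: conn=8 S1=63 S2=47 S3=27 blocked=[]

Answer: 8 63 47 27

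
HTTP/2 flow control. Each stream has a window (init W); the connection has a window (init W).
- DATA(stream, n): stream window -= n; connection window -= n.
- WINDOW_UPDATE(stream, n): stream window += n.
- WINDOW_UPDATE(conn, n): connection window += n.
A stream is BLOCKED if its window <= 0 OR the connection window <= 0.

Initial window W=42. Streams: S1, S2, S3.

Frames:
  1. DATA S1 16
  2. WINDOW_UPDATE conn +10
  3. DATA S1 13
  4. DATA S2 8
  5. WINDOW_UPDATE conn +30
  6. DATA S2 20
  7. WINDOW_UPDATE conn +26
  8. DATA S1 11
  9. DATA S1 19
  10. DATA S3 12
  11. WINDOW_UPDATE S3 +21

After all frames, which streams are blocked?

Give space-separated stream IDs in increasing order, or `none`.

Op 1: conn=26 S1=26 S2=42 S3=42 blocked=[]
Op 2: conn=36 S1=26 S2=42 S3=42 blocked=[]
Op 3: conn=23 S1=13 S2=42 S3=42 blocked=[]
Op 4: conn=15 S1=13 S2=34 S3=42 blocked=[]
Op 5: conn=45 S1=13 S2=34 S3=42 blocked=[]
Op 6: conn=25 S1=13 S2=14 S3=42 blocked=[]
Op 7: conn=51 S1=13 S2=14 S3=42 blocked=[]
Op 8: conn=40 S1=2 S2=14 S3=42 blocked=[]
Op 9: conn=21 S1=-17 S2=14 S3=42 blocked=[1]
Op 10: conn=9 S1=-17 S2=14 S3=30 blocked=[1]
Op 11: conn=9 S1=-17 S2=14 S3=51 blocked=[1]

Answer: S1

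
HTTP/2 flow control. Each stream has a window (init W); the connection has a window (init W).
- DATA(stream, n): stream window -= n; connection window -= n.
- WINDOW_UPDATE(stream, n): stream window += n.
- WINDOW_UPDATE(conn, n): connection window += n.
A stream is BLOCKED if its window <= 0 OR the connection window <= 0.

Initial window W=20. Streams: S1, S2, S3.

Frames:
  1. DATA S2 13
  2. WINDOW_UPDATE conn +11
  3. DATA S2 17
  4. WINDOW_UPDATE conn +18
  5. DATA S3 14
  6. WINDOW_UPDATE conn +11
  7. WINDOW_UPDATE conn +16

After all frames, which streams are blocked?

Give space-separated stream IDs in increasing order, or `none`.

Answer: S2

Derivation:
Op 1: conn=7 S1=20 S2=7 S3=20 blocked=[]
Op 2: conn=18 S1=20 S2=7 S3=20 blocked=[]
Op 3: conn=1 S1=20 S2=-10 S3=20 blocked=[2]
Op 4: conn=19 S1=20 S2=-10 S3=20 blocked=[2]
Op 5: conn=5 S1=20 S2=-10 S3=6 blocked=[2]
Op 6: conn=16 S1=20 S2=-10 S3=6 blocked=[2]
Op 7: conn=32 S1=20 S2=-10 S3=6 blocked=[2]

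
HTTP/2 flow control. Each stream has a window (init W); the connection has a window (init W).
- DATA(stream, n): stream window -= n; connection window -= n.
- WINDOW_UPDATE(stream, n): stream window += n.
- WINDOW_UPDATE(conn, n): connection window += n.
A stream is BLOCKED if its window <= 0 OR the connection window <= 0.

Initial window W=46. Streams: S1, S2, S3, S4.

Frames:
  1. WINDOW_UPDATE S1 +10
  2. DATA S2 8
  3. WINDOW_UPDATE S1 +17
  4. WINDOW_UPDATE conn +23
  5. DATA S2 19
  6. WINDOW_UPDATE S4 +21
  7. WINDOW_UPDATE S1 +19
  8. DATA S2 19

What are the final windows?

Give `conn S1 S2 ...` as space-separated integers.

Answer: 23 92 0 46 67

Derivation:
Op 1: conn=46 S1=56 S2=46 S3=46 S4=46 blocked=[]
Op 2: conn=38 S1=56 S2=38 S3=46 S4=46 blocked=[]
Op 3: conn=38 S1=73 S2=38 S3=46 S4=46 blocked=[]
Op 4: conn=61 S1=73 S2=38 S3=46 S4=46 blocked=[]
Op 5: conn=42 S1=73 S2=19 S3=46 S4=46 blocked=[]
Op 6: conn=42 S1=73 S2=19 S3=46 S4=67 blocked=[]
Op 7: conn=42 S1=92 S2=19 S3=46 S4=67 blocked=[]
Op 8: conn=23 S1=92 S2=0 S3=46 S4=67 blocked=[2]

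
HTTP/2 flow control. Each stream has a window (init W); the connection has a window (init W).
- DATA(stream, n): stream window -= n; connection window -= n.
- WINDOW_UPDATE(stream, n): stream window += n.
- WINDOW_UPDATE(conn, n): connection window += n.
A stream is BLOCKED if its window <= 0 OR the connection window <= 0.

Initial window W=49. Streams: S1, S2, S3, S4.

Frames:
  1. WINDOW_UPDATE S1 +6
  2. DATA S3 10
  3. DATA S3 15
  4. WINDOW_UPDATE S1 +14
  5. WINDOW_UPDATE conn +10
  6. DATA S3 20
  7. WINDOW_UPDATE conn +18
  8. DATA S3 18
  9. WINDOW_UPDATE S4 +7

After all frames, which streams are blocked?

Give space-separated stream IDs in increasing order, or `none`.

Answer: S3

Derivation:
Op 1: conn=49 S1=55 S2=49 S3=49 S4=49 blocked=[]
Op 2: conn=39 S1=55 S2=49 S3=39 S4=49 blocked=[]
Op 3: conn=24 S1=55 S2=49 S3=24 S4=49 blocked=[]
Op 4: conn=24 S1=69 S2=49 S3=24 S4=49 blocked=[]
Op 5: conn=34 S1=69 S2=49 S3=24 S4=49 blocked=[]
Op 6: conn=14 S1=69 S2=49 S3=4 S4=49 blocked=[]
Op 7: conn=32 S1=69 S2=49 S3=4 S4=49 blocked=[]
Op 8: conn=14 S1=69 S2=49 S3=-14 S4=49 blocked=[3]
Op 9: conn=14 S1=69 S2=49 S3=-14 S4=56 blocked=[3]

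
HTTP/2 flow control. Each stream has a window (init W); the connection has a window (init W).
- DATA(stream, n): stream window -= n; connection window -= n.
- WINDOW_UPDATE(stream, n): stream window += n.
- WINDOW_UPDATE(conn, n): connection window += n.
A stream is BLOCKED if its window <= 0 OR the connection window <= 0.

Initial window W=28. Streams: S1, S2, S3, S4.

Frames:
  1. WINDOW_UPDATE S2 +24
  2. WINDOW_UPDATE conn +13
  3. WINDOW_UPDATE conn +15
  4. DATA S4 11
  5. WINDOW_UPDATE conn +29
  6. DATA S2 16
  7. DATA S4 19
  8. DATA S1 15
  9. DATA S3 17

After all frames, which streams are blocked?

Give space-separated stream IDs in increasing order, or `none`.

Op 1: conn=28 S1=28 S2=52 S3=28 S4=28 blocked=[]
Op 2: conn=41 S1=28 S2=52 S3=28 S4=28 blocked=[]
Op 3: conn=56 S1=28 S2=52 S3=28 S4=28 blocked=[]
Op 4: conn=45 S1=28 S2=52 S3=28 S4=17 blocked=[]
Op 5: conn=74 S1=28 S2=52 S3=28 S4=17 blocked=[]
Op 6: conn=58 S1=28 S2=36 S3=28 S4=17 blocked=[]
Op 7: conn=39 S1=28 S2=36 S3=28 S4=-2 blocked=[4]
Op 8: conn=24 S1=13 S2=36 S3=28 S4=-2 blocked=[4]
Op 9: conn=7 S1=13 S2=36 S3=11 S4=-2 blocked=[4]

Answer: S4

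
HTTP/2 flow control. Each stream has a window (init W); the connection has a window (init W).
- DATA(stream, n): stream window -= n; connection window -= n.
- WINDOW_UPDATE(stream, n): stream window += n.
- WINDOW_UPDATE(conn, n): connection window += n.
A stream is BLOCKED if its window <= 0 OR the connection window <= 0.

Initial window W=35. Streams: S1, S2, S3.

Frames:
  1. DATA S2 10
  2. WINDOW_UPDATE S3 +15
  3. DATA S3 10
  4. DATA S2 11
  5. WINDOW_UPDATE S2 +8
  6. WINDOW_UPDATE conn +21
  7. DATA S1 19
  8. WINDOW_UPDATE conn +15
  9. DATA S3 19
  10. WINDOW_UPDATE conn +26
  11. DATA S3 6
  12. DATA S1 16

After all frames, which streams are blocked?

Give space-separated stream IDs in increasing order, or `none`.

Op 1: conn=25 S1=35 S2=25 S3=35 blocked=[]
Op 2: conn=25 S1=35 S2=25 S3=50 blocked=[]
Op 3: conn=15 S1=35 S2=25 S3=40 blocked=[]
Op 4: conn=4 S1=35 S2=14 S3=40 blocked=[]
Op 5: conn=4 S1=35 S2=22 S3=40 blocked=[]
Op 6: conn=25 S1=35 S2=22 S3=40 blocked=[]
Op 7: conn=6 S1=16 S2=22 S3=40 blocked=[]
Op 8: conn=21 S1=16 S2=22 S3=40 blocked=[]
Op 9: conn=2 S1=16 S2=22 S3=21 blocked=[]
Op 10: conn=28 S1=16 S2=22 S3=21 blocked=[]
Op 11: conn=22 S1=16 S2=22 S3=15 blocked=[]
Op 12: conn=6 S1=0 S2=22 S3=15 blocked=[1]

Answer: S1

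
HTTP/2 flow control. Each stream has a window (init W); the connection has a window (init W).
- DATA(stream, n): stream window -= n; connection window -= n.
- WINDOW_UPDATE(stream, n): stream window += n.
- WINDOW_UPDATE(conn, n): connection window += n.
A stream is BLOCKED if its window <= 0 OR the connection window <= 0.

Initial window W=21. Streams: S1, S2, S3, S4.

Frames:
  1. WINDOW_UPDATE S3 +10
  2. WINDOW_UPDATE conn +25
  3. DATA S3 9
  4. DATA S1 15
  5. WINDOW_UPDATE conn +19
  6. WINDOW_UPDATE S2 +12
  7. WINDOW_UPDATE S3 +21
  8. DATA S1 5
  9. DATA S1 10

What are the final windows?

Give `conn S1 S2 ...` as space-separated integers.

Answer: 26 -9 33 43 21

Derivation:
Op 1: conn=21 S1=21 S2=21 S3=31 S4=21 blocked=[]
Op 2: conn=46 S1=21 S2=21 S3=31 S4=21 blocked=[]
Op 3: conn=37 S1=21 S2=21 S3=22 S4=21 blocked=[]
Op 4: conn=22 S1=6 S2=21 S3=22 S4=21 blocked=[]
Op 5: conn=41 S1=6 S2=21 S3=22 S4=21 blocked=[]
Op 6: conn=41 S1=6 S2=33 S3=22 S4=21 blocked=[]
Op 7: conn=41 S1=6 S2=33 S3=43 S4=21 blocked=[]
Op 8: conn=36 S1=1 S2=33 S3=43 S4=21 blocked=[]
Op 9: conn=26 S1=-9 S2=33 S3=43 S4=21 blocked=[1]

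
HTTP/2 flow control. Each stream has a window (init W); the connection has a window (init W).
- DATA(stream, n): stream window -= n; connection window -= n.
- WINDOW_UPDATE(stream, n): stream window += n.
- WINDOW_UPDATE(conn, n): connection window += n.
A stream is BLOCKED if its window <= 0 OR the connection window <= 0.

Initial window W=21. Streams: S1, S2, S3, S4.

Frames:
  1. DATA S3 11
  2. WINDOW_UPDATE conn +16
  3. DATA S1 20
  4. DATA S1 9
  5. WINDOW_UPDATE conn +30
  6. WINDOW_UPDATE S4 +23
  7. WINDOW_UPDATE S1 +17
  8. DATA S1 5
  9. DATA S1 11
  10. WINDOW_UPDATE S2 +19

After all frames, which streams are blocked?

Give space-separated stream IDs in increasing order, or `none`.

Answer: S1

Derivation:
Op 1: conn=10 S1=21 S2=21 S3=10 S4=21 blocked=[]
Op 2: conn=26 S1=21 S2=21 S3=10 S4=21 blocked=[]
Op 3: conn=6 S1=1 S2=21 S3=10 S4=21 blocked=[]
Op 4: conn=-3 S1=-8 S2=21 S3=10 S4=21 blocked=[1, 2, 3, 4]
Op 5: conn=27 S1=-8 S2=21 S3=10 S4=21 blocked=[1]
Op 6: conn=27 S1=-8 S2=21 S3=10 S4=44 blocked=[1]
Op 7: conn=27 S1=9 S2=21 S3=10 S4=44 blocked=[]
Op 8: conn=22 S1=4 S2=21 S3=10 S4=44 blocked=[]
Op 9: conn=11 S1=-7 S2=21 S3=10 S4=44 blocked=[1]
Op 10: conn=11 S1=-7 S2=40 S3=10 S4=44 blocked=[1]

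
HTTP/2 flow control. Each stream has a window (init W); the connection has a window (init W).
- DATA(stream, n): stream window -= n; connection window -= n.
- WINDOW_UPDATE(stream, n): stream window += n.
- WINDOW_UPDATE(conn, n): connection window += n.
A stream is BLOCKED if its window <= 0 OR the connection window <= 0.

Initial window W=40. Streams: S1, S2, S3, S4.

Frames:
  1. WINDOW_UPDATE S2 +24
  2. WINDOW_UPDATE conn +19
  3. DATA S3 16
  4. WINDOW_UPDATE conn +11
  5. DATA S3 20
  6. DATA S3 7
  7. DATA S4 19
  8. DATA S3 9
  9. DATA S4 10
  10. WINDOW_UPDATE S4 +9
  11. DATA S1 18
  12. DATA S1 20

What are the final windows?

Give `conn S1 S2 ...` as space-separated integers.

Answer: -49 2 64 -12 20

Derivation:
Op 1: conn=40 S1=40 S2=64 S3=40 S4=40 blocked=[]
Op 2: conn=59 S1=40 S2=64 S3=40 S4=40 blocked=[]
Op 3: conn=43 S1=40 S2=64 S3=24 S4=40 blocked=[]
Op 4: conn=54 S1=40 S2=64 S3=24 S4=40 blocked=[]
Op 5: conn=34 S1=40 S2=64 S3=4 S4=40 blocked=[]
Op 6: conn=27 S1=40 S2=64 S3=-3 S4=40 blocked=[3]
Op 7: conn=8 S1=40 S2=64 S3=-3 S4=21 blocked=[3]
Op 8: conn=-1 S1=40 S2=64 S3=-12 S4=21 blocked=[1, 2, 3, 4]
Op 9: conn=-11 S1=40 S2=64 S3=-12 S4=11 blocked=[1, 2, 3, 4]
Op 10: conn=-11 S1=40 S2=64 S3=-12 S4=20 blocked=[1, 2, 3, 4]
Op 11: conn=-29 S1=22 S2=64 S3=-12 S4=20 blocked=[1, 2, 3, 4]
Op 12: conn=-49 S1=2 S2=64 S3=-12 S4=20 blocked=[1, 2, 3, 4]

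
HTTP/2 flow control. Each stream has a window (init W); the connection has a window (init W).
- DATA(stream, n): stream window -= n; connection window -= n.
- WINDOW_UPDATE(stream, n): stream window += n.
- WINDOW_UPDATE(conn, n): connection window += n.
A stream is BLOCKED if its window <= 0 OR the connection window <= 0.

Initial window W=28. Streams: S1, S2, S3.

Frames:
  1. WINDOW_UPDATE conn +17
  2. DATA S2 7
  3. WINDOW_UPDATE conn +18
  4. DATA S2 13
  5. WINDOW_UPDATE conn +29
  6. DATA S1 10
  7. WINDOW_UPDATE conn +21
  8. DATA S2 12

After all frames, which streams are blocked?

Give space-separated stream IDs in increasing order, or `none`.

Answer: S2

Derivation:
Op 1: conn=45 S1=28 S2=28 S3=28 blocked=[]
Op 2: conn=38 S1=28 S2=21 S3=28 blocked=[]
Op 3: conn=56 S1=28 S2=21 S3=28 blocked=[]
Op 4: conn=43 S1=28 S2=8 S3=28 blocked=[]
Op 5: conn=72 S1=28 S2=8 S3=28 blocked=[]
Op 6: conn=62 S1=18 S2=8 S3=28 blocked=[]
Op 7: conn=83 S1=18 S2=8 S3=28 blocked=[]
Op 8: conn=71 S1=18 S2=-4 S3=28 blocked=[2]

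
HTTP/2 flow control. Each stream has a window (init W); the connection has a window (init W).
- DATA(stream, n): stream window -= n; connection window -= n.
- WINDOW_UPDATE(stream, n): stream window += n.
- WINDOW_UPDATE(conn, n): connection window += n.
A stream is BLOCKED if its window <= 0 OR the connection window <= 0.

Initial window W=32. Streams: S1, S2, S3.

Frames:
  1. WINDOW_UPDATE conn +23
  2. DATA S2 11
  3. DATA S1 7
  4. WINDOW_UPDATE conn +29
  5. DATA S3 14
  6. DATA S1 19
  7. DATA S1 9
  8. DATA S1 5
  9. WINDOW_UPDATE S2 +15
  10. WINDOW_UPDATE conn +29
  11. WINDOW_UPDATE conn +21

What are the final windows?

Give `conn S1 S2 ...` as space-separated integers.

Op 1: conn=55 S1=32 S2=32 S3=32 blocked=[]
Op 2: conn=44 S1=32 S2=21 S3=32 blocked=[]
Op 3: conn=37 S1=25 S2=21 S3=32 blocked=[]
Op 4: conn=66 S1=25 S2=21 S3=32 blocked=[]
Op 5: conn=52 S1=25 S2=21 S3=18 blocked=[]
Op 6: conn=33 S1=6 S2=21 S3=18 blocked=[]
Op 7: conn=24 S1=-3 S2=21 S3=18 blocked=[1]
Op 8: conn=19 S1=-8 S2=21 S3=18 blocked=[1]
Op 9: conn=19 S1=-8 S2=36 S3=18 blocked=[1]
Op 10: conn=48 S1=-8 S2=36 S3=18 blocked=[1]
Op 11: conn=69 S1=-8 S2=36 S3=18 blocked=[1]

Answer: 69 -8 36 18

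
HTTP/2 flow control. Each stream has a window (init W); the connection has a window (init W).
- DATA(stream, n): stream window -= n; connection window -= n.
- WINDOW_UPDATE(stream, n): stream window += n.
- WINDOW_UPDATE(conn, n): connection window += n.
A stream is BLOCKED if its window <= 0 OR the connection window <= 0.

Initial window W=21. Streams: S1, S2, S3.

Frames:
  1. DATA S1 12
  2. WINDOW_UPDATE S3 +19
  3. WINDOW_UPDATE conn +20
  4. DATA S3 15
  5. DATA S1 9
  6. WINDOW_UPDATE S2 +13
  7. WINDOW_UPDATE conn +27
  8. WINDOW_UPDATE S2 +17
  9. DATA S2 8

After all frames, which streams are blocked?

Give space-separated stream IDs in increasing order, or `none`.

Answer: S1

Derivation:
Op 1: conn=9 S1=9 S2=21 S3=21 blocked=[]
Op 2: conn=9 S1=9 S2=21 S3=40 blocked=[]
Op 3: conn=29 S1=9 S2=21 S3=40 blocked=[]
Op 4: conn=14 S1=9 S2=21 S3=25 blocked=[]
Op 5: conn=5 S1=0 S2=21 S3=25 blocked=[1]
Op 6: conn=5 S1=0 S2=34 S3=25 blocked=[1]
Op 7: conn=32 S1=0 S2=34 S3=25 blocked=[1]
Op 8: conn=32 S1=0 S2=51 S3=25 blocked=[1]
Op 9: conn=24 S1=0 S2=43 S3=25 blocked=[1]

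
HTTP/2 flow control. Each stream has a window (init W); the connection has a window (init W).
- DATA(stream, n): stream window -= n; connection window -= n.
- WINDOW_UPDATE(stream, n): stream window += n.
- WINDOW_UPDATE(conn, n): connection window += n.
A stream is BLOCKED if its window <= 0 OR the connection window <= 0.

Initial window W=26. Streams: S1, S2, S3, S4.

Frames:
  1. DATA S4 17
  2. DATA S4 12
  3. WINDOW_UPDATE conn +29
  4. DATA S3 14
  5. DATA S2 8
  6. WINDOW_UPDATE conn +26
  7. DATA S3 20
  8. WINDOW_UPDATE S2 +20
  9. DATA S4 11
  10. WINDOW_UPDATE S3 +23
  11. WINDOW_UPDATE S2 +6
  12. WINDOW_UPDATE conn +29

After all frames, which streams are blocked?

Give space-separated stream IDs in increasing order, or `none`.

Op 1: conn=9 S1=26 S2=26 S3=26 S4=9 blocked=[]
Op 2: conn=-3 S1=26 S2=26 S3=26 S4=-3 blocked=[1, 2, 3, 4]
Op 3: conn=26 S1=26 S2=26 S3=26 S4=-3 blocked=[4]
Op 4: conn=12 S1=26 S2=26 S3=12 S4=-3 blocked=[4]
Op 5: conn=4 S1=26 S2=18 S3=12 S4=-3 blocked=[4]
Op 6: conn=30 S1=26 S2=18 S3=12 S4=-3 blocked=[4]
Op 7: conn=10 S1=26 S2=18 S3=-8 S4=-3 blocked=[3, 4]
Op 8: conn=10 S1=26 S2=38 S3=-8 S4=-3 blocked=[3, 4]
Op 9: conn=-1 S1=26 S2=38 S3=-8 S4=-14 blocked=[1, 2, 3, 4]
Op 10: conn=-1 S1=26 S2=38 S3=15 S4=-14 blocked=[1, 2, 3, 4]
Op 11: conn=-1 S1=26 S2=44 S3=15 S4=-14 blocked=[1, 2, 3, 4]
Op 12: conn=28 S1=26 S2=44 S3=15 S4=-14 blocked=[4]

Answer: S4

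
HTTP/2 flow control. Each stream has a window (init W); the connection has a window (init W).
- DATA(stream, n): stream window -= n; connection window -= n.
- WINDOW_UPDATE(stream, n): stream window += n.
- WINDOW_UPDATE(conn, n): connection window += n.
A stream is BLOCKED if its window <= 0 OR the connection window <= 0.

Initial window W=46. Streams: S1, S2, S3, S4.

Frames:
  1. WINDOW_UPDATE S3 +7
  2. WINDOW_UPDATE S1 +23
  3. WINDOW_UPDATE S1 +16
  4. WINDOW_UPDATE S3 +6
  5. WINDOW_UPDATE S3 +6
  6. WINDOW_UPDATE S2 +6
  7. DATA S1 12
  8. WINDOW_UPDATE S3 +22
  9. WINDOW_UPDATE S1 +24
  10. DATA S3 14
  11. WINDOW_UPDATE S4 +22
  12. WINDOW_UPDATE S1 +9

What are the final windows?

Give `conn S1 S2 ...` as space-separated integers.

Answer: 20 106 52 73 68

Derivation:
Op 1: conn=46 S1=46 S2=46 S3=53 S4=46 blocked=[]
Op 2: conn=46 S1=69 S2=46 S3=53 S4=46 blocked=[]
Op 3: conn=46 S1=85 S2=46 S3=53 S4=46 blocked=[]
Op 4: conn=46 S1=85 S2=46 S3=59 S4=46 blocked=[]
Op 5: conn=46 S1=85 S2=46 S3=65 S4=46 blocked=[]
Op 6: conn=46 S1=85 S2=52 S3=65 S4=46 blocked=[]
Op 7: conn=34 S1=73 S2=52 S3=65 S4=46 blocked=[]
Op 8: conn=34 S1=73 S2=52 S3=87 S4=46 blocked=[]
Op 9: conn=34 S1=97 S2=52 S3=87 S4=46 blocked=[]
Op 10: conn=20 S1=97 S2=52 S3=73 S4=46 blocked=[]
Op 11: conn=20 S1=97 S2=52 S3=73 S4=68 blocked=[]
Op 12: conn=20 S1=106 S2=52 S3=73 S4=68 blocked=[]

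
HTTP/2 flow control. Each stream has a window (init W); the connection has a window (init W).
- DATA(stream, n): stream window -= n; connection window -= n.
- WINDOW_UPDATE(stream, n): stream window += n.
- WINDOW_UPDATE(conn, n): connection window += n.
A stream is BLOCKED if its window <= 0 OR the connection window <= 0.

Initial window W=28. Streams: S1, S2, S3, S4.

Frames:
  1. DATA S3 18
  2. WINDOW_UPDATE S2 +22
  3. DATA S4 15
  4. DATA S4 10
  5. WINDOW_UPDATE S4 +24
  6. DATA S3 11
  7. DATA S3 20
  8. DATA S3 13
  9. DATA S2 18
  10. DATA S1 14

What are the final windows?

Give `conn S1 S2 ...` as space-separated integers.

Op 1: conn=10 S1=28 S2=28 S3=10 S4=28 blocked=[]
Op 2: conn=10 S1=28 S2=50 S3=10 S4=28 blocked=[]
Op 3: conn=-5 S1=28 S2=50 S3=10 S4=13 blocked=[1, 2, 3, 4]
Op 4: conn=-15 S1=28 S2=50 S3=10 S4=3 blocked=[1, 2, 3, 4]
Op 5: conn=-15 S1=28 S2=50 S3=10 S4=27 blocked=[1, 2, 3, 4]
Op 6: conn=-26 S1=28 S2=50 S3=-1 S4=27 blocked=[1, 2, 3, 4]
Op 7: conn=-46 S1=28 S2=50 S3=-21 S4=27 blocked=[1, 2, 3, 4]
Op 8: conn=-59 S1=28 S2=50 S3=-34 S4=27 blocked=[1, 2, 3, 4]
Op 9: conn=-77 S1=28 S2=32 S3=-34 S4=27 blocked=[1, 2, 3, 4]
Op 10: conn=-91 S1=14 S2=32 S3=-34 S4=27 blocked=[1, 2, 3, 4]

Answer: -91 14 32 -34 27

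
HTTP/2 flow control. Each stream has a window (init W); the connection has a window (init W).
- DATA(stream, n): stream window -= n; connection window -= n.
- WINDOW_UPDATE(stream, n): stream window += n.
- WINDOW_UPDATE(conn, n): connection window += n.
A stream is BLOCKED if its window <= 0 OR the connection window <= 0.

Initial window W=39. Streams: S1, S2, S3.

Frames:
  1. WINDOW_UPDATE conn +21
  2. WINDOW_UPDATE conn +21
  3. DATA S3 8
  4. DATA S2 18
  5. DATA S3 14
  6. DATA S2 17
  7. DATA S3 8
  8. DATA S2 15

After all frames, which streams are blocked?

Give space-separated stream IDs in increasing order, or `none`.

Op 1: conn=60 S1=39 S2=39 S3=39 blocked=[]
Op 2: conn=81 S1=39 S2=39 S3=39 blocked=[]
Op 3: conn=73 S1=39 S2=39 S3=31 blocked=[]
Op 4: conn=55 S1=39 S2=21 S3=31 blocked=[]
Op 5: conn=41 S1=39 S2=21 S3=17 blocked=[]
Op 6: conn=24 S1=39 S2=4 S3=17 blocked=[]
Op 7: conn=16 S1=39 S2=4 S3=9 blocked=[]
Op 8: conn=1 S1=39 S2=-11 S3=9 blocked=[2]

Answer: S2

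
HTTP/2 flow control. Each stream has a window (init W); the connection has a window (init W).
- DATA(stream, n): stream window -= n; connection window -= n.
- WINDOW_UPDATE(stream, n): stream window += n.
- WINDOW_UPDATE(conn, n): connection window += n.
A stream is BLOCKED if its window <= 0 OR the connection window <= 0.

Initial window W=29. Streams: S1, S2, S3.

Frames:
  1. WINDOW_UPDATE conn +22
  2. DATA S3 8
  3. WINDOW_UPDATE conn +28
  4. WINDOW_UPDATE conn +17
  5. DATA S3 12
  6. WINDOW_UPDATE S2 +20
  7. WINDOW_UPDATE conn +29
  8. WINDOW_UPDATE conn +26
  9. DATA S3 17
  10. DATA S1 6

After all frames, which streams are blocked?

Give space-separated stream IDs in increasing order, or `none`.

Op 1: conn=51 S1=29 S2=29 S3=29 blocked=[]
Op 2: conn=43 S1=29 S2=29 S3=21 blocked=[]
Op 3: conn=71 S1=29 S2=29 S3=21 blocked=[]
Op 4: conn=88 S1=29 S2=29 S3=21 blocked=[]
Op 5: conn=76 S1=29 S2=29 S3=9 blocked=[]
Op 6: conn=76 S1=29 S2=49 S3=9 blocked=[]
Op 7: conn=105 S1=29 S2=49 S3=9 blocked=[]
Op 8: conn=131 S1=29 S2=49 S3=9 blocked=[]
Op 9: conn=114 S1=29 S2=49 S3=-8 blocked=[3]
Op 10: conn=108 S1=23 S2=49 S3=-8 blocked=[3]

Answer: S3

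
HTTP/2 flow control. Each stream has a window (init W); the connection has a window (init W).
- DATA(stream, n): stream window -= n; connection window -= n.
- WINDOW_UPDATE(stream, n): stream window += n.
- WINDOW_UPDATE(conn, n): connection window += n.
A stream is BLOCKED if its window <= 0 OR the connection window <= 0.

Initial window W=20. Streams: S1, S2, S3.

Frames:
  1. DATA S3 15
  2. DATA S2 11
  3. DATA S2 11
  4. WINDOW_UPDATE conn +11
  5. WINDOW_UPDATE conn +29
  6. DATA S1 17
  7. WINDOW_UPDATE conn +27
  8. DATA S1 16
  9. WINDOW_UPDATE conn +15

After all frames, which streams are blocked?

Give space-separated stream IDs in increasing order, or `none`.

Answer: S1 S2

Derivation:
Op 1: conn=5 S1=20 S2=20 S3=5 blocked=[]
Op 2: conn=-6 S1=20 S2=9 S3=5 blocked=[1, 2, 3]
Op 3: conn=-17 S1=20 S2=-2 S3=5 blocked=[1, 2, 3]
Op 4: conn=-6 S1=20 S2=-2 S3=5 blocked=[1, 2, 3]
Op 5: conn=23 S1=20 S2=-2 S3=5 blocked=[2]
Op 6: conn=6 S1=3 S2=-2 S3=5 blocked=[2]
Op 7: conn=33 S1=3 S2=-2 S3=5 blocked=[2]
Op 8: conn=17 S1=-13 S2=-2 S3=5 blocked=[1, 2]
Op 9: conn=32 S1=-13 S2=-2 S3=5 blocked=[1, 2]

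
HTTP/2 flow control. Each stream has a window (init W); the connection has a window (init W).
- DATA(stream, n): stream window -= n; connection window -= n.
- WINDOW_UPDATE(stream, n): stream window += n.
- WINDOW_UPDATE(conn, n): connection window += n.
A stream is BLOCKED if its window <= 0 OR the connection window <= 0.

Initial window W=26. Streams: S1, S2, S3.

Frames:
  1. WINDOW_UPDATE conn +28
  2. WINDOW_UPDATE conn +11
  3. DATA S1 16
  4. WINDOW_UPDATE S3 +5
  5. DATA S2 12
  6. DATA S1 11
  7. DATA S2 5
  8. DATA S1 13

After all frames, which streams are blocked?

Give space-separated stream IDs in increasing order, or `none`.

Op 1: conn=54 S1=26 S2=26 S3=26 blocked=[]
Op 2: conn=65 S1=26 S2=26 S3=26 blocked=[]
Op 3: conn=49 S1=10 S2=26 S3=26 blocked=[]
Op 4: conn=49 S1=10 S2=26 S3=31 blocked=[]
Op 5: conn=37 S1=10 S2=14 S3=31 blocked=[]
Op 6: conn=26 S1=-1 S2=14 S3=31 blocked=[1]
Op 7: conn=21 S1=-1 S2=9 S3=31 blocked=[1]
Op 8: conn=8 S1=-14 S2=9 S3=31 blocked=[1]

Answer: S1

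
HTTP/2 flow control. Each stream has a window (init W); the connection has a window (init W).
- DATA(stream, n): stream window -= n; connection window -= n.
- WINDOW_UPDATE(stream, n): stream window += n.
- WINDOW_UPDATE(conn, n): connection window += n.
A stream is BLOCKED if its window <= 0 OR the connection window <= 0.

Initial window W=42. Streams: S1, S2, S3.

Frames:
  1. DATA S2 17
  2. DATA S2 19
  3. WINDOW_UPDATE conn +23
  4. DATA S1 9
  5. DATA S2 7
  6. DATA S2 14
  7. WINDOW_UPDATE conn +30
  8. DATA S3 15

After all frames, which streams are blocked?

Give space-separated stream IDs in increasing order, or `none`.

Answer: S2

Derivation:
Op 1: conn=25 S1=42 S2=25 S3=42 blocked=[]
Op 2: conn=6 S1=42 S2=6 S3=42 blocked=[]
Op 3: conn=29 S1=42 S2=6 S3=42 blocked=[]
Op 4: conn=20 S1=33 S2=6 S3=42 blocked=[]
Op 5: conn=13 S1=33 S2=-1 S3=42 blocked=[2]
Op 6: conn=-1 S1=33 S2=-15 S3=42 blocked=[1, 2, 3]
Op 7: conn=29 S1=33 S2=-15 S3=42 blocked=[2]
Op 8: conn=14 S1=33 S2=-15 S3=27 blocked=[2]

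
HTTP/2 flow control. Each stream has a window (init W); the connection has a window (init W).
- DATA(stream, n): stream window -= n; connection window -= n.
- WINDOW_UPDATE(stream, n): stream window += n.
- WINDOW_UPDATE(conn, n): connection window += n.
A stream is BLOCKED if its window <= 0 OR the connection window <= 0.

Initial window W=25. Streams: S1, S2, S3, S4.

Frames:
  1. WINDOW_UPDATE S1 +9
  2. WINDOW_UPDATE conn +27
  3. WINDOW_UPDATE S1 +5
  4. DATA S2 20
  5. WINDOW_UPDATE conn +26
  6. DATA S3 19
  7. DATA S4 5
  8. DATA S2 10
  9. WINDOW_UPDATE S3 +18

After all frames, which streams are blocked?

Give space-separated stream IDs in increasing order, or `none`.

Op 1: conn=25 S1=34 S2=25 S3=25 S4=25 blocked=[]
Op 2: conn=52 S1=34 S2=25 S3=25 S4=25 blocked=[]
Op 3: conn=52 S1=39 S2=25 S3=25 S4=25 blocked=[]
Op 4: conn=32 S1=39 S2=5 S3=25 S4=25 blocked=[]
Op 5: conn=58 S1=39 S2=5 S3=25 S4=25 blocked=[]
Op 6: conn=39 S1=39 S2=5 S3=6 S4=25 blocked=[]
Op 7: conn=34 S1=39 S2=5 S3=6 S4=20 blocked=[]
Op 8: conn=24 S1=39 S2=-5 S3=6 S4=20 blocked=[2]
Op 9: conn=24 S1=39 S2=-5 S3=24 S4=20 blocked=[2]

Answer: S2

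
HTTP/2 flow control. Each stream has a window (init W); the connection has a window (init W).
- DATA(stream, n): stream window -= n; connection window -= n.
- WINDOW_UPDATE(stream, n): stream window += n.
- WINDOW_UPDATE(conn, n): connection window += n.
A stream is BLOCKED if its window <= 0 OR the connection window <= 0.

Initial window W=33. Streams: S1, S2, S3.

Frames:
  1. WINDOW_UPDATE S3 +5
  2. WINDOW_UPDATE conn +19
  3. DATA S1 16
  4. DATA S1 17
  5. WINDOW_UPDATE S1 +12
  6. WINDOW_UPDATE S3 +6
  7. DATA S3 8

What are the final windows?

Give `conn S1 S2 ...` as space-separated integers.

Answer: 11 12 33 36

Derivation:
Op 1: conn=33 S1=33 S2=33 S3=38 blocked=[]
Op 2: conn=52 S1=33 S2=33 S3=38 blocked=[]
Op 3: conn=36 S1=17 S2=33 S3=38 blocked=[]
Op 4: conn=19 S1=0 S2=33 S3=38 blocked=[1]
Op 5: conn=19 S1=12 S2=33 S3=38 blocked=[]
Op 6: conn=19 S1=12 S2=33 S3=44 blocked=[]
Op 7: conn=11 S1=12 S2=33 S3=36 blocked=[]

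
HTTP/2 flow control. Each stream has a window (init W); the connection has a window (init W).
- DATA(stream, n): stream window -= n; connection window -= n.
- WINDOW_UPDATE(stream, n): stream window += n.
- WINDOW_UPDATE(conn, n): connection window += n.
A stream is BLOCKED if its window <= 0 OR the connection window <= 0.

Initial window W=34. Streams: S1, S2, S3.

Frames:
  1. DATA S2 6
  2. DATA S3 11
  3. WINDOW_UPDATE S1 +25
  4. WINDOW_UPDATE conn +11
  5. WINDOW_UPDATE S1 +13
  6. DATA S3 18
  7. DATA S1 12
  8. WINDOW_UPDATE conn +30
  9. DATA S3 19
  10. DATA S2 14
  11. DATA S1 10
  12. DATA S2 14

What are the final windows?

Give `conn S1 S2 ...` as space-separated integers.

Answer: -29 50 0 -14

Derivation:
Op 1: conn=28 S1=34 S2=28 S3=34 blocked=[]
Op 2: conn=17 S1=34 S2=28 S3=23 blocked=[]
Op 3: conn=17 S1=59 S2=28 S3=23 blocked=[]
Op 4: conn=28 S1=59 S2=28 S3=23 blocked=[]
Op 5: conn=28 S1=72 S2=28 S3=23 blocked=[]
Op 6: conn=10 S1=72 S2=28 S3=5 blocked=[]
Op 7: conn=-2 S1=60 S2=28 S3=5 blocked=[1, 2, 3]
Op 8: conn=28 S1=60 S2=28 S3=5 blocked=[]
Op 9: conn=9 S1=60 S2=28 S3=-14 blocked=[3]
Op 10: conn=-5 S1=60 S2=14 S3=-14 blocked=[1, 2, 3]
Op 11: conn=-15 S1=50 S2=14 S3=-14 blocked=[1, 2, 3]
Op 12: conn=-29 S1=50 S2=0 S3=-14 blocked=[1, 2, 3]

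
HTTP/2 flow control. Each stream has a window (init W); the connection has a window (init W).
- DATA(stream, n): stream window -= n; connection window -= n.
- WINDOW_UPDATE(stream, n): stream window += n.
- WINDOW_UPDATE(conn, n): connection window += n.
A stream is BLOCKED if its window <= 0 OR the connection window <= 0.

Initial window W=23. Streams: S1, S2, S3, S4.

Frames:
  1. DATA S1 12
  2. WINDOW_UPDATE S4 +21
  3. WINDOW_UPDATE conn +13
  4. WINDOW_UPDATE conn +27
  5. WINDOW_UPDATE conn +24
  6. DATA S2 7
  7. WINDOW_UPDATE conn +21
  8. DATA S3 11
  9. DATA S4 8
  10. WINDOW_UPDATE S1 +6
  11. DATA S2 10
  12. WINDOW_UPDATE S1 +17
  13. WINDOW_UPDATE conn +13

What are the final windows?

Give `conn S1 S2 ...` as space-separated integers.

Op 1: conn=11 S1=11 S2=23 S3=23 S4=23 blocked=[]
Op 2: conn=11 S1=11 S2=23 S3=23 S4=44 blocked=[]
Op 3: conn=24 S1=11 S2=23 S3=23 S4=44 blocked=[]
Op 4: conn=51 S1=11 S2=23 S3=23 S4=44 blocked=[]
Op 5: conn=75 S1=11 S2=23 S3=23 S4=44 blocked=[]
Op 6: conn=68 S1=11 S2=16 S3=23 S4=44 blocked=[]
Op 7: conn=89 S1=11 S2=16 S3=23 S4=44 blocked=[]
Op 8: conn=78 S1=11 S2=16 S3=12 S4=44 blocked=[]
Op 9: conn=70 S1=11 S2=16 S3=12 S4=36 blocked=[]
Op 10: conn=70 S1=17 S2=16 S3=12 S4=36 blocked=[]
Op 11: conn=60 S1=17 S2=6 S3=12 S4=36 blocked=[]
Op 12: conn=60 S1=34 S2=6 S3=12 S4=36 blocked=[]
Op 13: conn=73 S1=34 S2=6 S3=12 S4=36 blocked=[]

Answer: 73 34 6 12 36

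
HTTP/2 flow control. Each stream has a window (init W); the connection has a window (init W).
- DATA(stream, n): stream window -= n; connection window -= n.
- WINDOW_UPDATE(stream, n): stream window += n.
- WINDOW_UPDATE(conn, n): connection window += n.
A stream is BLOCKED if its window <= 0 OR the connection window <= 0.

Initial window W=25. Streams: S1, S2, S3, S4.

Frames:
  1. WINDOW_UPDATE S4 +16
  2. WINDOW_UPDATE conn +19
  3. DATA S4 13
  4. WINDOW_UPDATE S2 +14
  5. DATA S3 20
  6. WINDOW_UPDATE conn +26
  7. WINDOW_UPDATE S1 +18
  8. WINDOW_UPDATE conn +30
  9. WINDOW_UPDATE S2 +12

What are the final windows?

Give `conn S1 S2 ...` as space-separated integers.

Answer: 67 43 51 5 28

Derivation:
Op 1: conn=25 S1=25 S2=25 S3=25 S4=41 blocked=[]
Op 2: conn=44 S1=25 S2=25 S3=25 S4=41 blocked=[]
Op 3: conn=31 S1=25 S2=25 S3=25 S4=28 blocked=[]
Op 4: conn=31 S1=25 S2=39 S3=25 S4=28 blocked=[]
Op 5: conn=11 S1=25 S2=39 S3=5 S4=28 blocked=[]
Op 6: conn=37 S1=25 S2=39 S3=5 S4=28 blocked=[]
Op 7: conn=37 S1=43 S2=39 S3=5 S4=28 blocked=[]
Op 8: conn=67 S1=43 S2=39 S3=5 S4=28 blocked=[]
Op 9: conn=67 S1=43 S2=51 S3=5 S4=28 blocked=[]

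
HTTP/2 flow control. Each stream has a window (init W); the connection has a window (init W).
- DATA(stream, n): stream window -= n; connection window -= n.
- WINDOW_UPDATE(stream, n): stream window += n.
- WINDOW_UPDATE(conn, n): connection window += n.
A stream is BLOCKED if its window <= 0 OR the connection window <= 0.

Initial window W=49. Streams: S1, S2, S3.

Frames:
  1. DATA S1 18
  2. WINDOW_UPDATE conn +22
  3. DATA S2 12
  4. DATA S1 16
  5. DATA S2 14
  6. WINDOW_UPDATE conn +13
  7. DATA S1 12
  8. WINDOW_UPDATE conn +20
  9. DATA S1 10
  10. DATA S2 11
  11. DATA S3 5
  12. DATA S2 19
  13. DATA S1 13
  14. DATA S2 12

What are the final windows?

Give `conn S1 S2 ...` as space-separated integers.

Op 1: conn=31 S1=31 S2=49 S3=49 blocked=[]
Op 2: conn=53 S1=31 S2=49 S3=49 blocked=[]
Op 3: conn=41 S1=31 S2=37 S3=49 blocked=[]
Op 4: conn=25 S1=15 S2=37 S3=49 blocked=[]
Op 5: conn=11 S1=15 S2=23 S3=49 blocked=[]
Op 6: conn=24 S1=15 S2=23 S3=49 blocked=[]
Op 7: conn=12 S1=3 S2=23 S3=49 blocked=[]
Op 8: conn=32 S1=3 S2=23 S3=49 blocked=[]
Op 9: conn=22 S1=-7 S2=23 S3=49 blocked=[1]
Op 10: conn=11 S1=-7 S2=12 S3=49 blocked=[1]
Op 11: conn=6 S1=-7 S2=12 S3=44 blocked=[1]
Op 12: conn=-13 S1=-7 S2=-7 S3=44 blocked=[1, 2, 3]
Op 13: conn=-26 S1=-20 S2=-7 S3=44 blocked=[1, 2, 3]
Op 14: conn=-38 S1=-20 S2=-19 S3=44 blocked=[1, 2, 3]

Answer: -38 -20 -19 44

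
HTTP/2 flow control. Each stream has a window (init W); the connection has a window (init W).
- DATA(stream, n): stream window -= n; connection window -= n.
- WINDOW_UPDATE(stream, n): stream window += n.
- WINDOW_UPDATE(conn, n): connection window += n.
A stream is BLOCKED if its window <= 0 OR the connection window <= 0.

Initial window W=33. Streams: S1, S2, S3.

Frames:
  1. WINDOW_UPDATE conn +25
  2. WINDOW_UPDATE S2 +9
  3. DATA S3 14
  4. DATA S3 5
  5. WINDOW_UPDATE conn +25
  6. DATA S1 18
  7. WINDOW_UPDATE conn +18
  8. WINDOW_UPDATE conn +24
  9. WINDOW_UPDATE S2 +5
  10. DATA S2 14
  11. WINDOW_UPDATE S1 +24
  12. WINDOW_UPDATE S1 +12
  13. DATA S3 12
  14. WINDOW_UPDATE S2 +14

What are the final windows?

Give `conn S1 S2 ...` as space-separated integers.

Op 1: conn=58 S1=33 S2=33 S3=33 blocked=[]
Op 2: conn=58 S1=33 S2=42 S3=33 blocked=[]
Op 3: conn=44 S1=33 S2=42 S3=19 blocked=[]
Op 4: conn=39 S1=33 S2=42 S3=14 blocked=[]
Op 5: conn=64 S1=33 S2=42 S3=14 blocked=[]
Op 6: conn=46 S1=15 S2=42 S3=14 blocked=[]
Op 7: conn=64 S1=15 S2=42 S3=14 blocked=[]
Op 8: conn=88 S1=15 S2=42 S3=14 blocked=[]
Op 9: conn=88 S1=15 S2=47 S3=14 blocked=[]
Op 10: conn=74 S1=15 S2=33 S3=14 blocked=[]
Op 11: conn=74 S1=39 S2=33 S3=14 blocked=[]
Op 12: conn=74 S1=51 S2=33 S3=14 blocked=[]
Op 13: conn=62 S1=51 S2=33 S3=2 blocked=[]
Op 14: conn=62 S1=51 S2=47 S3=2 blocked=[]

Answer: 62 51 47 2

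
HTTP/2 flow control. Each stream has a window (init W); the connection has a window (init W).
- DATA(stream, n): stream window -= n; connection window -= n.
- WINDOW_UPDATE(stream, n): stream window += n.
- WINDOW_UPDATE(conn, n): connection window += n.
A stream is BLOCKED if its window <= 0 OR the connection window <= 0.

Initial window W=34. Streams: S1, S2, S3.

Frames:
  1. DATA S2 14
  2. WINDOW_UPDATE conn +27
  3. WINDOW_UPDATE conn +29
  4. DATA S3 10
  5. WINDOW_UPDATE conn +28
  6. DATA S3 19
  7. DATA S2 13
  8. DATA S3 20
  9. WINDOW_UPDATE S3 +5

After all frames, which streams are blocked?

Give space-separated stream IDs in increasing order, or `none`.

Op 1: conn=20 S1=34 S2=20 S3=34 blocked=[]
Op 2: conn=47 S1=34 S2=20 S3=34 blocked=[]
Op 3: conn=76 S1=34 S2=20 S3=34 blocked=[]
Op 4: conn=66 S1=34 S2=20 S3=24 blocked=[]
Op 5: conn=94 S1=34 S2=20 S3=24 blocked=[]
Op 6: conn=75 S1=34 S2=20 S3=5 blocked=[]
Op 7: conn=62 S1=34 S2=7 S3=5 blocked=[]
Op 8: conn=42 S1=34 S2=7 S3=-15 blocked=[3]
Op 9: conn=42 S1=34 S2=7 S3=-10 blocked=[3]

Answer: S3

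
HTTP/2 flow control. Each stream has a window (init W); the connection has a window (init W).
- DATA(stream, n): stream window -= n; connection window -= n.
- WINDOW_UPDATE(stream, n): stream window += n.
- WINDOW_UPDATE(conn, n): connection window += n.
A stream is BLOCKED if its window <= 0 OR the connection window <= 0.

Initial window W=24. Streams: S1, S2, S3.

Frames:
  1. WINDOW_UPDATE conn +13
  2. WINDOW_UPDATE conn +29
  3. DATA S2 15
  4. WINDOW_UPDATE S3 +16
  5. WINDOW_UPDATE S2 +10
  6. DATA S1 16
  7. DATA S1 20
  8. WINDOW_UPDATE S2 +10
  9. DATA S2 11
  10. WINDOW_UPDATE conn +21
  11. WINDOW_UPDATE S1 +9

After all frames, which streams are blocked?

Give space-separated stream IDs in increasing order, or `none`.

Op 1: conn=37 S1=24 S2=24 S3=24 blocked=[]
Op 2: conn=66 S1=24 S2=24 S3=24 blocked=[]
Op 3: conn=51 S1=24 S2=9 S3=24 blocked=[]
Op 4: conn=51 S1=24 S2=9 S3=40 blocked=[]
Op 5: conn=51 S1=24 S2=19 S3=40 blocked=[]
Op 6: conn=35 S1=8 S2=19 S3=40 blocked=[]
Op 7: conn=15 S1=-12 S2=19 S3=40 blocked=[1]
Op 8: conn=15 S1=-12 S2=29 S3=40 blocked=[1]
Op 9: conn=4 S1=-12 S2=18 S3=40 blocked=[1]
Op 10: conn=25 S1=-12 S2=18 S3=40 blocked=[1]
Op 11: conn=25 S1=-3 S2=18 S3=40 blocked=[1]

Answer: S1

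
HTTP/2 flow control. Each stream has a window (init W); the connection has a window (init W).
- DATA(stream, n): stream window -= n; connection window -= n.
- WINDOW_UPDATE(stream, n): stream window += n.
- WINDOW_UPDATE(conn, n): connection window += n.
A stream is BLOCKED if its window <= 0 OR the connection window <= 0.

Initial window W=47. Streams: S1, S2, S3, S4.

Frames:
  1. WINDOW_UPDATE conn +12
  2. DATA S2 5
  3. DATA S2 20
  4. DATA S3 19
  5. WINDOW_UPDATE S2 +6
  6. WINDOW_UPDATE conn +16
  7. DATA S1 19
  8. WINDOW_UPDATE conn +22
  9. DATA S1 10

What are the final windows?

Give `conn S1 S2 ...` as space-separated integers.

Answer: 24 18 28 28 47

Derivation:
Op 1: conn=59 S1=47 S2=47 S3=47 S4=47 blocked=[]
Op 2: conn=54 S1=47 S2=42 S3=47 S4=47 blocked=[]
Op 3: conn=34 S1=47 S2=22 S3=47 S4=47 blocked=[]
Op 4: conn=15 S1=47 S2=22 S3=28 S4=47 blocked=[]
Op 5: conn=15 S1=47 S2=28 S3=28 S4=47 blocked=[]
Op 6: conn=31 S1=47 S2=28 S3=28 S4=47 blocked=[]
Op 7: conn=12 S1=28 S2=28 S3=28 S4=47 blocked=[]
Op 8: conn=34 S1=28 S2=28 S3=28 S4=47 blocked=[]
Op 9: conn=24 S1=18 S2=28 S3=28 S4=47 blocked=[]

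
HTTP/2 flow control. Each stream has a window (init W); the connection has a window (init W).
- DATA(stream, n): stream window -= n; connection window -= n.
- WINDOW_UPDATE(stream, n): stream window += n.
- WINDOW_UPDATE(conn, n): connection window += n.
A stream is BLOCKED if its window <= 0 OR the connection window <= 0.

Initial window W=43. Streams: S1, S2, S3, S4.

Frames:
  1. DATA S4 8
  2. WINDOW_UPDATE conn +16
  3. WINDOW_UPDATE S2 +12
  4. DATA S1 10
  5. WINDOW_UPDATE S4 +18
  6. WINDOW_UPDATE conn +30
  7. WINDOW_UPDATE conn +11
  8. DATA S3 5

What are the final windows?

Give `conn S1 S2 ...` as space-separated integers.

Answer: 77 33 55 38 53

Derivation:
Op 1: conn=35 S1=43 S2=43 S3=43 S4=35 blocked=[]
Op 2: conn=51 S1=43 S2=43 S3=43 S4=35 blocked=[]
Op 3: conn=51 S1=43 S2=55 S3=43 S4=35 blocked=[]
Op 4: conn=41 S1=33 S2=55 S3=43 S4=35 blocked=[]
Op 5: conn=41 S1=33 S2=55 S3=43 S4=53 blocked=[]
Op 6: conn=71 S1=33 S2=55 S3=43 S4=53 blocked=[]
Op 7: conn=82 S1=33 S2=55 S3=43 S4=53 blocked=[]
Op 8: conn=77 S1=33 S2=55 S3=38 S4=53 blocked=[]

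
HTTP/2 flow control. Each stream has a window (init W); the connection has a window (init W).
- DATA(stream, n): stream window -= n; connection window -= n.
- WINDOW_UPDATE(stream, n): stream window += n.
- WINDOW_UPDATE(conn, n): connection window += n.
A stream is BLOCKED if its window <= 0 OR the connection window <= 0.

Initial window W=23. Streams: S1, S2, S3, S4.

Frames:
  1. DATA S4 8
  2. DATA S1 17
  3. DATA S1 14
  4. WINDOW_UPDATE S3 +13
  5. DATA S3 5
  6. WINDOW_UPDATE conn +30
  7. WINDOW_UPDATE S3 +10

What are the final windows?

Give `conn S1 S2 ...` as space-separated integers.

Op 1: conn=15 S1=23 S2=23 S3=23 S4=15 blocked=[]
Op 2: conn=-2 S1=6 S2=23 S3=23 S4=15 blocked=[1, 2, 3, 4]
Op 3: conn=-16 S1=-8 S2=23 S3=23 S4=15 blocked=[1, 2, 3, 4]
Op 4: conn=-16 S1=-8 S2=23 S3=36 S4=15 blocked=[1, 2, 3, 4]
Op 5: conn=-21 S1=-8 S2=23 S3=31 S4=15 blocked=[1, 2, 3, 4]
Op 6: conn=9 S1=-8 S2=23 S3=31 S4=15 blocked=[1]
Op 7: conn=9 S1=-8 S2=23 S3=41 S4=15 blocked=[1]

Answer: 9 -8 23 41 15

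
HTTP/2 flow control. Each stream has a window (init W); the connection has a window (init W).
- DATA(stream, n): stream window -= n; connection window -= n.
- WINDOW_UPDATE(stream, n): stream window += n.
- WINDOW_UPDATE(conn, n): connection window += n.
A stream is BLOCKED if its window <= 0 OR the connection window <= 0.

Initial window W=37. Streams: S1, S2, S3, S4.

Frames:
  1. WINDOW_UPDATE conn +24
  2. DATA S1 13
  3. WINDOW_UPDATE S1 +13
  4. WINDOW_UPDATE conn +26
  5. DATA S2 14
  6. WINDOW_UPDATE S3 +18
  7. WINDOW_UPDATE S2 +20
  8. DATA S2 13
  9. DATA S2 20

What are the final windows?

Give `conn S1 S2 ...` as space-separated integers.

Op 1: conn=61 S1=37 S2=37 S3=37 S4=37 blocked=[]
Op 2: conn=48 S1=24 S2=37 S3=37 S4=37 blocked=[]
Op 3: conn=48 S1=37 S2=37 S3=37 S4=37 blocked=[]
Op 4: conn=74 S1=37 S2=37 S3=37 S4=37 blocked=[]
Op 5: conn=60 S1=37 S2=23 S3=37 S4=37 blocked=[]
Op 6: conn=60 S1=37 S2=23 S3=55 S4=37 blocked=[]
Op 7: conn=60 S1=37 S2=43 S3=55 S4=37 blocked=[]
Op 8: conn=47 S1=37 S2=30 S3=55 S4=37 blocked=[]
Op 9: conn=27 S1=37 S2=10 S3=55 S4=37 blocked=[]

Answer: 27 37 10 55 37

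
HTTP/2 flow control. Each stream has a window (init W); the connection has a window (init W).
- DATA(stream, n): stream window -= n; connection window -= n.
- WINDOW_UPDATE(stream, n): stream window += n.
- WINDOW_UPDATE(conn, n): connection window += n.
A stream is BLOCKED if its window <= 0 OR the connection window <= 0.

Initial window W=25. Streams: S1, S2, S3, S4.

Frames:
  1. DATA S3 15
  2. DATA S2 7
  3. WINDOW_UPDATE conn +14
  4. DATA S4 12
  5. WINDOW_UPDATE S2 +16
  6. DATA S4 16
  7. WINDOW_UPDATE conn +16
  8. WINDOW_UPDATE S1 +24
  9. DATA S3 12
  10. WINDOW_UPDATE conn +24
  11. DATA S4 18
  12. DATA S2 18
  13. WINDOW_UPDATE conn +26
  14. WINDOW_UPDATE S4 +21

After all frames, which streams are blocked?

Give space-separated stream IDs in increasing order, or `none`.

Op 1: conn=10 S1=25 S2=25 S3=10 S4=25 blocked=[]
Op 2: conn=3 S1=25 S2=18 S3=10 S4=25 blocked=[]
Op 3: conn=17 S1=25 S2=18 S3=10 S4=25 blocked=[]
Op 4: conn=5 S1=25 S2=18 S3=10 S4=13 blocked=[]
Op 5: conn=5 S1=25 S2=34 S3=10 S4=13 blocked=[]
Op 6: conn=-11 S1=25 S2=34 S3=10 S4=-3 blocked=[1, 2, 3, 4]
Op 7: conn=5 S1=25 S2=34 S3=10 S4=-3 blocked=[4]
Op 8: conn=5 S1=49 S2=34 S3=10 S4=-3 blocked=[4]
Op 9: conn=-7 S1=49 S2=34 S3=-2 S4=-3 blocked=[1, 2, 3, 4]
Op 10: conn=17 S1=49 S2=34 S3=-2 S4=-3 blocked=[3, 4]
Op 11: conn=-1 S1=49 S2=34 S3=-2 S4=-21 blocked=[1, 2, 3, 4]
Op 12: conn=-19 S1=49 S2=16 S3=-2 S4=-21 blocked=[1, 2, 3, 4]
Op 13: conn=7 S1=49 S2=16 S3=-2 S4=-21 blocked=[3, 4]
Op 14: conn=7 S1=49 S2=16 S3=-2 S4=0 blocked=[3, 4]

Answer: S3 S4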